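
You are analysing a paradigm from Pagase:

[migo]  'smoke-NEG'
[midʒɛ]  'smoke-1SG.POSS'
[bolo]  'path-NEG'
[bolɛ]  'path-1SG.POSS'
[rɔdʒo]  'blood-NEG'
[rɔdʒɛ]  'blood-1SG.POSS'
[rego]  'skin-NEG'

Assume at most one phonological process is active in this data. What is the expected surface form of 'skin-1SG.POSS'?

[redʒɛ]

In [migo] and [midʒɛ] the final segment of 'smoke' alternates: [g] ~ [dʒ].
If /dʒ/ were underlying and a rule turned it into [g] before the NEG suffix, 'blood' would also alternate; but it has [dʒ] in both [rɔdʒo] and [rɔdʒɛ].
The alternation reflects palatalization before a front vowel: /g/ becomes palato-alveolar [dʒ] before a front vowel. /g/ is underlying.
The one attested form of 'skin', [rego], shows underlying /reg/. Applying the same rule before a front vowel gives [redʒɛ].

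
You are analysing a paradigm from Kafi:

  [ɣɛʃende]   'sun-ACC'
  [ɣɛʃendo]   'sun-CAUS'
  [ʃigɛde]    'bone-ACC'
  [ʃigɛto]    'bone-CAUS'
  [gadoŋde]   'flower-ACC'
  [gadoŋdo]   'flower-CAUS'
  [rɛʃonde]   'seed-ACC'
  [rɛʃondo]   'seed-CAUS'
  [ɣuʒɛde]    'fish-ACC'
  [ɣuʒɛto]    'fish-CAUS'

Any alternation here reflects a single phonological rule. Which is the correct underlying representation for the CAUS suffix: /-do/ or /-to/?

The CAUS suffix surfaces as [-do] and [-to], depending on the final segment of the stem.
The ACC suffix, which begins with [d], is invariant after every stem; so [d] is not altered by any rule here.
The CAUS suffix is therefore /-to/ underlyingly, with post-nasal voicing: voiceless stops become voiced after a nasal.

/-to/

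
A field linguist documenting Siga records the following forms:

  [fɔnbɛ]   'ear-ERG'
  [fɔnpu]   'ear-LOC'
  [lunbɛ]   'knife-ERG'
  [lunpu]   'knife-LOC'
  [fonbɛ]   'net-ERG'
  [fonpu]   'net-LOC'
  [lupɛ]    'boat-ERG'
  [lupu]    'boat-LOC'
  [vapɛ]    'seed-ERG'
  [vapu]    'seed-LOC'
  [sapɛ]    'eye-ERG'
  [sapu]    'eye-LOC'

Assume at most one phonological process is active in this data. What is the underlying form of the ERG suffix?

/-bɛ/

The ERG morpheme has two allomorphs, [-bɛ] and [-pɛ].
By contrast the LOC suffix keeps its initial [p] throughout — that segment must be underlying.
So the underlying form is /-bɛ/, and voiced stops become voiceless after a vowel.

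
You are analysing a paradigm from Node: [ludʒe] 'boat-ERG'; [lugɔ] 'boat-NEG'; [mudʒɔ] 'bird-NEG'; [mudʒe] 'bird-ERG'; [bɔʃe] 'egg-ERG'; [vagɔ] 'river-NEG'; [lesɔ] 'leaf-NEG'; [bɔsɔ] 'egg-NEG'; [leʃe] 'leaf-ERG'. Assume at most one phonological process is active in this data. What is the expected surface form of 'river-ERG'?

'boat' shows [dʒ] ~ [g] at the end of the stem ([ludʒe] vs [lugɔ]).
Compare 'bird', with invariant [dʒ] in [mudʒe] and [mudʒɔ]: an analysis with underlying /dʒ/ and a rule producing [g] before the NEG suffix would wrongly predict alternation here too.
The alternation reflects palatalization before a front vowel: /g/ and /s/ become palato-alveolar [dʒ] and [ʃ] before a front vowel. /g/ is underlying.
The one attested form of 'river', [vagɔ], shows underlying /vag/. Applying the same rule before a front vowel gives [vadʒe].

[vadʒe]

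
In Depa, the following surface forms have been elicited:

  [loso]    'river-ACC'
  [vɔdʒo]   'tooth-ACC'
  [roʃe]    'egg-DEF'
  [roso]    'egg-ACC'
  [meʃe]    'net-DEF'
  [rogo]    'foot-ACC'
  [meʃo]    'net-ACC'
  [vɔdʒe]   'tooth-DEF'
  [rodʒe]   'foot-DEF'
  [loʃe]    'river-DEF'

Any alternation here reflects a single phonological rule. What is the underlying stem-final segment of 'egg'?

The stem for 'egg' ends in [s] in [roso] but [ʃ] in [roʃe].
The stem 'net' ([meʃo], [meʃe]) shows [ʃ] unchanged in both environments, so [ʃ] cannot be basic with [s] derived before the ACC suffix.
The alternation reflects palatalization before a front vowel: /g/ and /s/ become palato-alveolar [dʒ] and [ʃ] before a front vowel. /s/ is underlying.

/s/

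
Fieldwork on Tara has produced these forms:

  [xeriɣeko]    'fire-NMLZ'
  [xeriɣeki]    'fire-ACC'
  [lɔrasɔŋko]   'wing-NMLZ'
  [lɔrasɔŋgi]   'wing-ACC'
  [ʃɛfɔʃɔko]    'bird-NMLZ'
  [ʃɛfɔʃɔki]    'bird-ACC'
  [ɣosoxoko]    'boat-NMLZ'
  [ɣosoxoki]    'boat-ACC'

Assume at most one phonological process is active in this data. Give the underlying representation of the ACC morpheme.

The ACC morpheme has two allomorphs, [-gi] and [-ki].
The NMLZ suffix, which begins with [k], is invariant after every stem; so [k] is not altered by any rule here.
The ACC suffix is therefore /-gi/ underlyingly, with post-vocalic devoicing: voiced stops become voiceless after a vowel.

/-gi/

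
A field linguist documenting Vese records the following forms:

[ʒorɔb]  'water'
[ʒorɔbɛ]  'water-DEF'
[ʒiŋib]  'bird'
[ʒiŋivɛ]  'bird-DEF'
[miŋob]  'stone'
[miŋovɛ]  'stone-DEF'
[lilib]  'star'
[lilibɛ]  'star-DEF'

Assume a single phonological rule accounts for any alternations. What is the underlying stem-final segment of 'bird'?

/v/

The stem for 'bird' ends in [b] in [ʒiŋib] but [v] in [ʒiŋivɛ].
Compare 'star', with invariant [b] in [lilib] and [lilibɛ]: an analysis with underlying /b/ and a rule producing [v] before the DEF suffix would wrongly predict alternation here too.
So /v/ is underlying, and a rule of word-final hardening — voiced fricatives become stops word-finally — gives [b].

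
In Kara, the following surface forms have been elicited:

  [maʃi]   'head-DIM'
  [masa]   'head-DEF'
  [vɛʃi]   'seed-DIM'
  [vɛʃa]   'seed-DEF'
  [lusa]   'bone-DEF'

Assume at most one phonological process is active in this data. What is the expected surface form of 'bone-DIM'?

'head' shows [ʃ] ~ [s] at the end of the stem ([maʃi] vs [masa]).
But 'seed' keeps [ʃ] in both environments ([vɛʃi], [vɛʃa]), so there is no rule changing /ʃ/ to [s] before the DEF suffix.
So /s/ is underlying, and a rule of palatalization before a front vowel — /s/ becomes palato-alveolar [ʃ] before a front vowel — gives [ʃ].
The one attested form of 'bone', [lusa], shows underlying /lus/. Applying the same rule before a front vowel gives [luʃi].

[luʃi]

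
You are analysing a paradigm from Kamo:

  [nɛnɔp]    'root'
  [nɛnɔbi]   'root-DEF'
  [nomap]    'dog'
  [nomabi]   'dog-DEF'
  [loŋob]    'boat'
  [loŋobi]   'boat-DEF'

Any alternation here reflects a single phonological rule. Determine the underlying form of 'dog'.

/nomap/

'dog' shows [p] ~ [b] at the end of the stem ([nomap] vs [nomabi]).
The stem 'boat' ([loŋob], [loŋobi]) shows [b] unchanged in both environments, so [b] cannot be basic with [p] derived in isolation.
The underlying segment must be /p/; voiceless stops become voiced between vowels, yielding [b] there.
So 'dog' = /nomap/.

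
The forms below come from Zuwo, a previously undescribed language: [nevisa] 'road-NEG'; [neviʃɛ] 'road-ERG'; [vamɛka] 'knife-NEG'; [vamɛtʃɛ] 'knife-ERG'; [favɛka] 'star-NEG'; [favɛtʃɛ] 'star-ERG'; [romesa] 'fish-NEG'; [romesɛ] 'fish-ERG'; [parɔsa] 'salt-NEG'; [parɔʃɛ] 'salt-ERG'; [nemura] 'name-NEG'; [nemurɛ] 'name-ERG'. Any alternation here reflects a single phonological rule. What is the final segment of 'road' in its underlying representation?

The root 'road' surfaces as [nevisa] and [neviʃɛ], with a stem-final [s] ~ [ʃ] alternation.
But 'fish' keeps [s] in both environments ([romesa], [romesɛ]), so there is no rule changing /s/ to [ʃ] before the ERG suffix.
The underlying segment must be /ʃ/; palato-alveolar /tʃ/ and /ʃ/ become [k] and [s] when no front vowel follows, yielding [s] there.

/ʃ/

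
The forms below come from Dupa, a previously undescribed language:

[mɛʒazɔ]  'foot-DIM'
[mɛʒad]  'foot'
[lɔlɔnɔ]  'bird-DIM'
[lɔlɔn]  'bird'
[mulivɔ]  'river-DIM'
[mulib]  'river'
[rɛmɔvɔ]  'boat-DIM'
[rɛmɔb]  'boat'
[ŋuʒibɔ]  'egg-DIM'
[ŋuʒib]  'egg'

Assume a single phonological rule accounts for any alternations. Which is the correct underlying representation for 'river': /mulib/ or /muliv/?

/muliv/

'river' shows [v] ~ [b] at the end of the stem ([mulivɔ] vs [mulib]).
The stem 'egg' ([ŋuʒibɔ], [ŋuʒib]) shows [b] unchanged in both environments, so [b] cannot be basic with [v] derived before the DIM suffix.
The underlying segment must be /v/; voiced fricatives become stops word-finally, yielding [b] there.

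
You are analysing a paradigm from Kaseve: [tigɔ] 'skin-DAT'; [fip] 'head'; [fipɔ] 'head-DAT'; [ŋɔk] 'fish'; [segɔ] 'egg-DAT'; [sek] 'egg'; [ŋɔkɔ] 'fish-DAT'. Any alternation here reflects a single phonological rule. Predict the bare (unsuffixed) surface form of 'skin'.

The root 'egg' surfaces as [segɔ] and [sek], with a stem-final [g] ~ [k] alternation.
The stem 'fish' ([ŋɔkɔ], [ŋɔk]) shows [k] unchanged in both environments, so [k] cannot be basic with [g] derived before the DAT suffix.
So /g/ is underlying, and a rule of word-final obstruent devoicing — voiced obstruents become voiceless word-finally — gives [k].
From [tigɔ] the stem 'skin' is /tig/; word-finally this yields [tik].

[tik]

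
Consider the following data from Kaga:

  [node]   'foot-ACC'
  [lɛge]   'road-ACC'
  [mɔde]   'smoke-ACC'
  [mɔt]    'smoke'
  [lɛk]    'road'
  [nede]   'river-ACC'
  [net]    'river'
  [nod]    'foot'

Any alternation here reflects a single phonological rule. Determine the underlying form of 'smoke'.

The root 'smoke' surfaces as [mɔt] and [mɔde], with a stem-final [t] ~ [d] alternation.
The stem 'foot' ([nod], [node]) shows [d] unchanged in both environments, so [d] cannot be basic with [t] derived in isolation.
Therefore /t/ is basic and [d] is derived by intervocalic voicing (voiceless stops become voiced between vowels).
So 'smoke' = /mɔt/.

/mɔt/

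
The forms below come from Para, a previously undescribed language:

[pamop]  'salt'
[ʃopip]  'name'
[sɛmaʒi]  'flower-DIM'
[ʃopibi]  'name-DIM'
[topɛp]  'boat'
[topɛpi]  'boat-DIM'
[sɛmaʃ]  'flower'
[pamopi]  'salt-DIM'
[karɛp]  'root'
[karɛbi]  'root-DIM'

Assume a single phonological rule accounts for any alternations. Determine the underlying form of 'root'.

/karɛb/

The stem for 'root' ends in [p] in [karɛp] but [b] in [karɛbi].
The stem 'boat' ([topɛp], [topɛpi]) shows [p] unchanged in both environments, so [p] cannot be basic with [b] derived before the DIM suffix.
So /b/ is underlying, and a rule of word-final obstruent devoicing — voiced obstruents become voiceless word-finally — gives [p].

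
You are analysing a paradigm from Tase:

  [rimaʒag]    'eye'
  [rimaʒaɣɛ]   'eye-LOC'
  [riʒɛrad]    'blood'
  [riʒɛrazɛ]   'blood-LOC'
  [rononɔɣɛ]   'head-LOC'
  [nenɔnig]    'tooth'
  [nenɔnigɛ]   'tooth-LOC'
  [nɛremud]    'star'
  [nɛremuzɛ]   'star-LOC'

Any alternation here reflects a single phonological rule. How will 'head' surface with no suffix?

[rononɔg]

The stem for 'eye' ends in [g] in [rimaʒag] but [ɣ] in [rimaʒaɣɛ].
Compare 'tooth', with invariant [g] in [nenɔnig] and [nenɔnigɛ]: an analysis with underlying /g/ and a rule producing [ɣ] before the LOC suffix would wrongly predict alternation here too.
The underlying segment must be /ɣ/; voiced fricatives become stops word-finally, yielding [g] there.
From [rononɔɣɛ] the stem 'head' is /rononɔɣ/; word-finally this yields [rononɔg].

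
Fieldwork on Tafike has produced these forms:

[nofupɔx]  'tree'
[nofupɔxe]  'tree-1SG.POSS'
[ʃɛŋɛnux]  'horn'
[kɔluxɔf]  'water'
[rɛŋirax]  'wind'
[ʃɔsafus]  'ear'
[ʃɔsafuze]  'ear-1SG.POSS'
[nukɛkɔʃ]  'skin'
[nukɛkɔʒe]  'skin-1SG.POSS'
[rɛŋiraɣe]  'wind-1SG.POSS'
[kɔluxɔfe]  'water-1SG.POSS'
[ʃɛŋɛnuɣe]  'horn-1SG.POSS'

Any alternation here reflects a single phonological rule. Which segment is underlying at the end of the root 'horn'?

The root 'horn' surfaces as [ʃɛŋɛnux] and [ʃɛŋɛnuɣe], with a stem-final [x] ~ [ɣ] alternation.
If /x/ were underlying and a rule turned it into [ɣ] before the 1SG.POSS suffix, 'tree' would also alternate; but it has [x] in both [nofupɔx] and [nofupɔxe].
The underlying segment must be /ɣ/; voiced obstruents become voiceless word-finally, yielding [x] there.

/ɣ/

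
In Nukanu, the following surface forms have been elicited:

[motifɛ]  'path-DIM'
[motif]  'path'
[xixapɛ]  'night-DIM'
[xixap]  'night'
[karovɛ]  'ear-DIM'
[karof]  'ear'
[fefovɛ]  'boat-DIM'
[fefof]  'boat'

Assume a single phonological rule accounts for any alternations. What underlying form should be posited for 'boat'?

/fefov/

The stem for 'boat' ends in [v] in [fefovɛ] but [f] in [fefof].
Compare 'path', with invariant [f] in [motifɛ] and [motif]: an analysis with underlying /f/ and a rule producing [v] before the DIM suffix would wrongly predict alternation here too.
So /v/ is underlying, and a rule of word-final obstruent devoicing — voiced obstruents become voiceless word-finally — gives [f].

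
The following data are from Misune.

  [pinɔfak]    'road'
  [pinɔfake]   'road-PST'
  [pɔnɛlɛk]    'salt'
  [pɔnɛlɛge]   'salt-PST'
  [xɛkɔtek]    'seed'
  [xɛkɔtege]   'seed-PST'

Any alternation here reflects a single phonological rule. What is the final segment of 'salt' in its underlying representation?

'salt' shows [k] ~ [g] at the end of the stem ([pɔnɛlɛk] vs [pɔnɛlɛge]).
But 'road' keeps [k] in both environments ([pinɔfak], [pinɔfake]), so there is no rule changing /k/ to [g] before the PST suffix.
The underlying segment must be /g/; voiced obstruents become voiceless word-finally, yielding [k] there.

/g/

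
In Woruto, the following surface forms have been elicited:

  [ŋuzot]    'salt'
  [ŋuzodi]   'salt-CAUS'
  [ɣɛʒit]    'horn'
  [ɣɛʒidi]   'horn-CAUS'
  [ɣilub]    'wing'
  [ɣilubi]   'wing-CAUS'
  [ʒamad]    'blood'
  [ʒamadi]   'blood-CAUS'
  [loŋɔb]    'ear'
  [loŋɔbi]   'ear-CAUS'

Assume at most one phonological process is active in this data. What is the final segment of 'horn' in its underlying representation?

In [ɣɛʒit] and [ɣɛʒidi] the final segment of 'horn' alternates: [t] ~ [d].
If /d/ were underlying and a rule turned it into [t] in isolation, 'blood' would also alternate; but it has [d] in both [ʒamad] and [ʒamadi].
So /t/ is underlying, and a rule of intervocalic voicing — voiceless stops become voiced between vowels — gives [d].

/t/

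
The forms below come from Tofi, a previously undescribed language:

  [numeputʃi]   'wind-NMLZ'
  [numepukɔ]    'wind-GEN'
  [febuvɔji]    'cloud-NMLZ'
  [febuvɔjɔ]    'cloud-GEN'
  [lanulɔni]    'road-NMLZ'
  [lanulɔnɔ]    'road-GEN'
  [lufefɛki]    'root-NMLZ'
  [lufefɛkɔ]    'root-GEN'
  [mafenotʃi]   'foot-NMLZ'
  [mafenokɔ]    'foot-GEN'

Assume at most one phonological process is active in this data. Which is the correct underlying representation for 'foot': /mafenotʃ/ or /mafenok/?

/mafenotʃ/

'foot' shows [tʃ] ~ [k] at the end of the stem ([mafenotʃi] vs [mafenokɔ]).
The stem 'root' ([lufefɛki], [lufefɛkɔ]) shows [k] unchanged in both environments, so [k] cannot be basic with [tʃ] derived before the NMLZ suffix.
The alternation reflects depalatalization: palato-alveolar /tʃ/ becomes [k] when no front vowel follows. /tʃ/ is underlying.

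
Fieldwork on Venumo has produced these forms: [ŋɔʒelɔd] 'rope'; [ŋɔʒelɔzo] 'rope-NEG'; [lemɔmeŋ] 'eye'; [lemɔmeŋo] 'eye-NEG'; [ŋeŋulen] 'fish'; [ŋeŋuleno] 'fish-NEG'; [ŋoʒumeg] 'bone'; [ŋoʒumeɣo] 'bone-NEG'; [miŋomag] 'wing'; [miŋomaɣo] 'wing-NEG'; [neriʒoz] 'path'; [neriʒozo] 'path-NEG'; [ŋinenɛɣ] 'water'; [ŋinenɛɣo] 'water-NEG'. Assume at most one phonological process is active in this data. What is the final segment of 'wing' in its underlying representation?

/g/

The root 'wing' surfaces as [miŋomag] and [miŋomaɣo], with a stem-final [g] ~ [ɣ] alternation.
The stem 'water' ([ŋinenɛɣ], [ŋinenɛɣo]) shows [ɣ] unchanged in both environments, so [ɣ] cannot be basic with [g] derived in isolation.
Therefore /g/ is basic and [ɣ] is derived by intervocalic spirantization (voiced stops become fricatives between vowels).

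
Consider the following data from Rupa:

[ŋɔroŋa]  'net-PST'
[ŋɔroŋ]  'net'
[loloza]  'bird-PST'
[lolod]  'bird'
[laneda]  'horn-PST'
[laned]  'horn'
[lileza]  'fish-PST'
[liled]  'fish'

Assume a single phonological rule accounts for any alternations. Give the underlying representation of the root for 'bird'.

In [loloza] and [lolod] the final segment of 'bird' alternates: [z] ~ [d].
But 'horn' keeps [d] in both environments ([laneda], [laned]), so there is no rule changing /d/ to [z] before the PST suffix.
The underlying segment must be /z/; voiced fricatives become stops word-finally, yielding [d] there.

/loloz/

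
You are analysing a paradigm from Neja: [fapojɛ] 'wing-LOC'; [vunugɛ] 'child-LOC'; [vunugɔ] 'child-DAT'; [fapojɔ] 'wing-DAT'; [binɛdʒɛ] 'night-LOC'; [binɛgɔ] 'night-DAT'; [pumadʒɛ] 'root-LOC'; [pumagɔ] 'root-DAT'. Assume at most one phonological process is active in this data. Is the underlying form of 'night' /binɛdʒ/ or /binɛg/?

/binɛdʒ/

The root 'night' surfaces as [binɛgɔ] and [binɛdʒɛ], with a stem-final [g] ~ [dʒ] alternation.
The stem 'child' ([vunugɔ], [vunugɛ]) shows [g] unchanged in both environments, so [g] cannot be basic with [dʒ] derived before the LOC suffix.
So /dʒ/ is underlying, and a rule of depalatalization — palato-alveolar /dʒ/ becomes [g] when no front vowel follows — gives [g].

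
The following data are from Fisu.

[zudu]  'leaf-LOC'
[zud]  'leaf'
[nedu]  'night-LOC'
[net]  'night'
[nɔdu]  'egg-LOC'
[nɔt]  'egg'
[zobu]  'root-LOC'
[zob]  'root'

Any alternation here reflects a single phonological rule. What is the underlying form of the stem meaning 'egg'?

The stem for 'egg' ends in [d] in [nɔdu] but [t] in [nɔt].
But 'leaf' keeps [d] in both environments ([zudu], [zud]), so there is no rule changing /d/ to [t] in isolation.
So /t/ is underlying, and a rule of intervocalic voicing — voiceless stops become voiced between vowels — gives [d].
Hence 'egg' is /nɔt/ underlyingly.

/nɔt/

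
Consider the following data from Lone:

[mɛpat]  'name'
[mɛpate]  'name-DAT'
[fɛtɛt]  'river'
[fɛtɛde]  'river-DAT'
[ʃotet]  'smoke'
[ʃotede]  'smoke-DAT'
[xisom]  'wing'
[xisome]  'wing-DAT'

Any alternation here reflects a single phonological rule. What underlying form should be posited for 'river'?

The root 'river' surfaces as [fɛtɛt] and [fɛtɛde], with a stem-final [t] ~ [d] alternation.
But 'name' keeps [t] in both environments ([mɛpat], [mɛpate]), so there is no rule changing /t/ to [d] before the DAT suffix.
Therefore /d/ is basic and [t] is derived by word-final obstruent devoicing (voiced obstruents become voiceless word-finally).
The underlying form of 'river' is therefore /fɛtɛd/.

/fɛtɛd/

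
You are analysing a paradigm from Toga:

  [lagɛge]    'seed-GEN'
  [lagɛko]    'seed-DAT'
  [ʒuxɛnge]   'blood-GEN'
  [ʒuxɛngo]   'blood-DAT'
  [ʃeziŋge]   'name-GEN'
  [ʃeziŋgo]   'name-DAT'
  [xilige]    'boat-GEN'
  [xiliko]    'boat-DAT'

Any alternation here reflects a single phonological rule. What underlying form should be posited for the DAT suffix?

The DAT suffix surfaces as [-go] and [-ko], depending on the final segment of the stem.
By contrast the GEN suffix keeps its initial [g] throughout — that segment must be underlying.
So the underlying form is /-ko/, and voiceless stops become voiced after a nasal.

/-ko/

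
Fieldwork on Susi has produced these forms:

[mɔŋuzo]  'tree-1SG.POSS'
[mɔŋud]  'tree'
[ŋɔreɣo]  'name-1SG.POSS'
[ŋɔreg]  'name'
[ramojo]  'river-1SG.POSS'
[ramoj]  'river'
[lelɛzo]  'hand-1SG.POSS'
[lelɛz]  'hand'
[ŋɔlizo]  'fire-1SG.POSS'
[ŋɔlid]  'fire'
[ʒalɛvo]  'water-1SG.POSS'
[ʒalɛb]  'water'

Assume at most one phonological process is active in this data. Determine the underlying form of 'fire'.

The stem for 'fire' ends in [z] in [ŋɔlizo] but [d] in [ŋɔlid].
Compare 'hand', with invariant [z] in [lelɛzo] and [lelɛz]: an analysis with underlying /z/ and a rule producing [d] in isolation would wrongly predict alternation here too.
The underlying segment must be /d/; voiced stops become fricatives between vowels, yielding [z] there.

/ŋɔlid/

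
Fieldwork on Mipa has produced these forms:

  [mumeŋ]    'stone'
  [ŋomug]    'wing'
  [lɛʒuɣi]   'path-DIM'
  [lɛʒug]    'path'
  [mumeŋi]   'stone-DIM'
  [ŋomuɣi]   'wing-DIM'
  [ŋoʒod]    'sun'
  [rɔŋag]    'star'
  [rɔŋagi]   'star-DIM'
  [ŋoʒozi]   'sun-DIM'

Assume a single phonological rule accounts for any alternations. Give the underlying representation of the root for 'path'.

The stem for 'path' ends in [g] in [lɛʒug] but [ɣ] in [lɛʒuɣi].
But 'star' keeps [g] in both environments ([rɔŋag], [rɔŋagi]), so there is no rule changing /g/ to [ɣ] before the DIM suffix.
The alternation reflects word-final hardening: voiced fricatives become stops word-finally. /ɣ/ is underlying.

/lɛʒuɣ/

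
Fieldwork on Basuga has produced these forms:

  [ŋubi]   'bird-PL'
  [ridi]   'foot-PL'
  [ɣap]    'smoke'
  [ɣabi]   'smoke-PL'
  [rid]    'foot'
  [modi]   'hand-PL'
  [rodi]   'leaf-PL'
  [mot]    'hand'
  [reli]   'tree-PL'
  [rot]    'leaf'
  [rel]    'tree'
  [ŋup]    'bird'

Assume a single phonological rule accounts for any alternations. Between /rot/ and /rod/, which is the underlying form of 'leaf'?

/rot/

'leaf' shows [t] ~ [d] at the end of the stem ([rot] vs [rodi]).
Compare 'foot', with invariant [d] in [rid] and [ridi]: an analysis with underlying /d/ and a rule producing [t] in isolation would wrongly predict alternation here too.
The underlying segment must be /t/; voiceless stops become voiced between vowels, yielding [d] there.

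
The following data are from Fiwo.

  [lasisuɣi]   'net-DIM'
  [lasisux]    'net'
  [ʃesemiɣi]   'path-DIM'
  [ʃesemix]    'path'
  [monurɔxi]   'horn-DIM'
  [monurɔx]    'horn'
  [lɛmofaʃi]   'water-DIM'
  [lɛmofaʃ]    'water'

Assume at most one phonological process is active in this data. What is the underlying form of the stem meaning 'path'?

/ʃesemiɣ/

The root 'path' surfaces as [ʃesemiɣi] and [ʃesemix], with a stem-final [ɣ] ~ [x] alternation.
If /x/ were underlying and a rule turned it into [ɣ] before the DIM suffix, 'horn' would also alternate; but it has [x] in both [monurɔxi] and [monurɔx].
The alternation reflects word-final obstruent devoicing: voiced obstruents become voiceless word-finally. /ɣ/ is underlying.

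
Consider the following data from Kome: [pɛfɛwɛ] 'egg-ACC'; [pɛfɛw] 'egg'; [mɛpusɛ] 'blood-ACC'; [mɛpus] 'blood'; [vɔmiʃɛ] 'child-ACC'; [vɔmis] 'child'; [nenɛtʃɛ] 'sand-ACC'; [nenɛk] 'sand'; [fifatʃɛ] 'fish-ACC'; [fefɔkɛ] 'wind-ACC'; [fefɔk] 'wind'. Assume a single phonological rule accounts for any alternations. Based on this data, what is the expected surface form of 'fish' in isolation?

[fifak]

In [nenɛtʃɛ] and [nenɛk] the final segment of 'sand' alternates: [tʃ] ~ [k].
Compare 'wind', with invariant [k] in [fefɔkɛ] and [fefɔk]: an analysis with underlying /k/ and a rule producing [tʃ] before the ACC suffix would wrongly predict alternation here too.
So /tʃ/ is underlying, and a rule of depalatalization — palato-alveolar /tʃ/ and /ʃ/ become [k] and [s] when no front vowel follows — gives [k].
The one attested form of 'fish', [fifatʃɛ], shows underlying /fifatʃ/. Applying the same rule when no front vowel follows gives [fifak].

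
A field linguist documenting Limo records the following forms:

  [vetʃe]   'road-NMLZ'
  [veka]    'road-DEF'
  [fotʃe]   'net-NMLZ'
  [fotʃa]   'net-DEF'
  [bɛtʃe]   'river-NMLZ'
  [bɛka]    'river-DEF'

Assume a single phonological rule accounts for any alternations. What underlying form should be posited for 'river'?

The stem for 'river' ends in [tʃ] in [bɛtʃe] but [k] in [bɛka].
If /tʃ/ were underlying and a rule turned it into [k] before the DEF suffix, 'net' would also alternate; but it has [tʃ] in both [fotʃe] and [fotʃa].
The underlying segment must be /k/; /k/ becomes palato-alveolar [tʃ] before a front vowel, yielding [tʃ] there.
So 'river' = /bɛk/.

/bɛk/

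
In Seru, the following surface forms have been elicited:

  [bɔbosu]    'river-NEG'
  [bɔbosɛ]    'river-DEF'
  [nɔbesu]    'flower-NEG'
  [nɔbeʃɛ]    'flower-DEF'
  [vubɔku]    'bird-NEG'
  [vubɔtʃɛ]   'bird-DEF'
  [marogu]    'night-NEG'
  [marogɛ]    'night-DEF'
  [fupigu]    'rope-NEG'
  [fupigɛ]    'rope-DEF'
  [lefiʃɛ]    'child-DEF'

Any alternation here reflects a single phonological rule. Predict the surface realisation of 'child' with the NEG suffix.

[lefisu]

'flower' shows [s] ~ [ʃ] at the end of the stem ([nɔbesu] vs [nɔbeʃɛ]).
But 'river' keeps [s] in both environments ([bɔbosu], [bɔbosɛ]), so there is no rule changing /s/ to [ʃ] before the DEF suffix.
The underlying segment must be /ʃ/; palato-alveolar /tʃ/ and /ʃ/ become [k] and [s] when no front vowel follows, yielding [s] there.
The one attested form of 'child', [lefiʃɛ], shows underlying /lefiʃ/. Applying the same rule when no front vowel follows gives [lefisu].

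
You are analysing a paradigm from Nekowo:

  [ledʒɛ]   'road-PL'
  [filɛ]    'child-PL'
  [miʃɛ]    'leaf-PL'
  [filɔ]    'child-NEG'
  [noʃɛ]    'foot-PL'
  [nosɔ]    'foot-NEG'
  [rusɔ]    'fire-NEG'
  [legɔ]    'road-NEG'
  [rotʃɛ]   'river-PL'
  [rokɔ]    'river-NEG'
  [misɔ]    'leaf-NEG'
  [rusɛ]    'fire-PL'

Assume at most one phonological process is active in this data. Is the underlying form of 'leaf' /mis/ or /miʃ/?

In [misɔ] and [miʃɛ] the final segment of 'leaf' alternates: [s] ~ [ʃ].
If /s/ were underlying and a rule turned it into [ʃ] before the PL suffix, 'fire' would also alternate; but it has [s] in both [rusɔ] and [rusɛ].
The alternation reflects depalatalization: palato-alveolar /tʃ/, /dʒ/ and /ʃ/ become [k], [g] and [s] when no front vowel follows. /ʃ/ is underlying.

/miʃ/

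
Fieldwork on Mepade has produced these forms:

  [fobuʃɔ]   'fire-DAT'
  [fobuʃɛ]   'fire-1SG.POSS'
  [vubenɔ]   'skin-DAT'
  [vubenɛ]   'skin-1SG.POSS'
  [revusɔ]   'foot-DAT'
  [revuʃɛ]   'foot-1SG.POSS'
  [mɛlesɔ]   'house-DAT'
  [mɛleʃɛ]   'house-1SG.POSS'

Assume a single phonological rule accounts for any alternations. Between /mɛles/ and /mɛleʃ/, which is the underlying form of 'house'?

'house' shows [s] ~ [ʃ] at the end of the stem ([mɛlesɔ] vs [mɛleʃɛ]).
But 'fire' keeps [ʃ] in both environments ([fobuʃɔ], [fobuʃɛ]), so there is no rule changing /ʃ/ to [s] before the DAT suffix.
So /s/ is underlying, and a rule of palatalization before a front vowel — /s/ becomes palato-alveolar [ʃ] before a front vowel — gives [ʃ].

/mɛles/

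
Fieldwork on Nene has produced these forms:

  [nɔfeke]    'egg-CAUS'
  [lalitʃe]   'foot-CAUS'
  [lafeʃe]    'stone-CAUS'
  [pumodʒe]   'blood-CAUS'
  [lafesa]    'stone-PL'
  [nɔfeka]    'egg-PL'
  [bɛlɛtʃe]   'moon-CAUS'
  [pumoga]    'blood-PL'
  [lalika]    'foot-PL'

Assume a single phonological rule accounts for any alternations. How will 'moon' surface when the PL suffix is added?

In [lalika] and [lalitʃe] the final segment of 'foot' alternates: [k] ~ [tʃ].
But 'egg' keeps [k] in both environments ([nɔfeka], [nɔfeke]), so there is no rule changing /k/ to [tʃ] before the CAUS suffix.
Therefore /tʃ/ is basic and [k] is derived by depalatalization (palato-alveolar /tʃ/, /dʒ/ and /ʃ/ become [k], [g] and [s] when no front vowel follows).
From [bɛlɛtʃe] the stem 'moon' is /bɛlɛtʃ/; when no front vowel follows this yields [bɛlɛka].

[bɛlɛka]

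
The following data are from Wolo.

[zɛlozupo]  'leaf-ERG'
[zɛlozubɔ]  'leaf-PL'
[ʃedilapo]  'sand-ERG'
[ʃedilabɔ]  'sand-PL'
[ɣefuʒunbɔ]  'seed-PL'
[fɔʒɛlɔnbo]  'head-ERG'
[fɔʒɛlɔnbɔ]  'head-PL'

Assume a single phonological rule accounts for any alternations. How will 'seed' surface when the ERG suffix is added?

[ɣefuʒunbo]

The ERG morpheme has two allomorphs, [-bo] and [-po].
By contrast the PL suffix keeps its initial [b] throughout — that segment must be underlying.
So the underlying form is /-po/, and voiceless stops become voiced after a nasal.
After 'seed', which ends in a nasal, the suffix surfaces as [-bo], giving [ɣefuʒunbo].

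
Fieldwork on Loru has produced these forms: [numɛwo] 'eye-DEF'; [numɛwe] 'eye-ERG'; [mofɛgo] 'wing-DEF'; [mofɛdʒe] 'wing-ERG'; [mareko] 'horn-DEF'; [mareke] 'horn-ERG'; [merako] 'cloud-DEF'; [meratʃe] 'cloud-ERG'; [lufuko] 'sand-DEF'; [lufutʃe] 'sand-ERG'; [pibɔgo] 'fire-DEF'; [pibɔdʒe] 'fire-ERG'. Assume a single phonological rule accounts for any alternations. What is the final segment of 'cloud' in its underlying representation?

'cloud' shows [k] ~ [tʃ] at the end of the stem ([merako] vs [meratʃe]).
If /k/ were underlying and a rule turned it into [tʃ] before the ERG suffix, 'horn' would also alternate; but it has [k] in both [mareko] and [mareke].
Therefore /tʃ/ is basic and [k] is derived by depalatalization (palato-alveolar /tʃ/ and /dʒ/ become [k] and [g] when no front vowel follows).

/tʃ/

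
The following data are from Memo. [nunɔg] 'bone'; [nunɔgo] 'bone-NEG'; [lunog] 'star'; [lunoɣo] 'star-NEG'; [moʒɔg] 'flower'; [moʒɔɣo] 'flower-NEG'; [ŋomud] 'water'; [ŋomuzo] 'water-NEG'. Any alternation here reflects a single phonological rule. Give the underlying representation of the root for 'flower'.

The stem for 'flower' ends in [g] in [moʒɔg] but [ɣ] in [moʒɔɣo].
Compare 'bone', with invariant [g] in [nunɔg] and [nunɔgo]: an analysis with underlying /g/ and a rule producing [ɣ] before the NEG suffix would wrongly predict alternation here too.
The underlying segment must be /ɣ/; voiced fricatives become stops word-finally, yielding [g] there.
The underlying form of 'flower' is therefore /moʒɔɣ/.

/moʒɔɣ/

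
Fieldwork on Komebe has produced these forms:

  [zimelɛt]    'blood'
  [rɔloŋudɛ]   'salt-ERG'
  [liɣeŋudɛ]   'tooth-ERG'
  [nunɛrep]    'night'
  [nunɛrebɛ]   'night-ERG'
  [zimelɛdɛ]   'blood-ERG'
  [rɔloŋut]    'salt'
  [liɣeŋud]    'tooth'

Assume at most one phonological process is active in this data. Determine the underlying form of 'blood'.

/zimelɛt/

The stem for 'blood' ends in [d] in [zimelɛdɛ] but [t] in [zimelɛt].
But 'tooth' keeps [d] in both environments ([liɣeŋudɛ], [liɣeŋud]), so there is no rule changing /d/ to [t] in isolation.
Therefore /t/ is basic and [d] is derived by intervocalic voicing (voiceless stops become voiced between vowels).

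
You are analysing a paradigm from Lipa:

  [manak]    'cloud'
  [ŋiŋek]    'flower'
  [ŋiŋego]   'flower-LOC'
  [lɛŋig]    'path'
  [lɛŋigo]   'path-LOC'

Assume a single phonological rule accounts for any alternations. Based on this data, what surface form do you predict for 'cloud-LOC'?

[manago]

'flower' shows [k] ~ [g] at the end of the stem ([ŋiŋek] vs [ŋiŋego]).
Compare 'path', with invariant [g] in [lɛŋig] and [lɛŋigo]: an analysis with underlying /g/ and a rule producing [k] in isolation would wrongly predict alternation here too.
Therefore /k/ is basic and [g] is derived by intervocalic voicing (voiceless stops become voiced between vowels).
The one attested form of 'cloud', [manak], shows underlying /manak/. Applying the same rule between vowels gives [manago].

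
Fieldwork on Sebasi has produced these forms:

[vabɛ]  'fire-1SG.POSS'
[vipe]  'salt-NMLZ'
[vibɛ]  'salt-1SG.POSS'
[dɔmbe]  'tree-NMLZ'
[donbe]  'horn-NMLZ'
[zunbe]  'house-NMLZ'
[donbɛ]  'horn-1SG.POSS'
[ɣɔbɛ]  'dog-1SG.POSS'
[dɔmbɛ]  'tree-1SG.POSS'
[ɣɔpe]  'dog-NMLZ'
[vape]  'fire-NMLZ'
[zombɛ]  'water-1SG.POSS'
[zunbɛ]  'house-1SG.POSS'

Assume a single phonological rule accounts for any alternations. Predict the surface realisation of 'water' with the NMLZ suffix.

[zombe]

The NMLZ suffix surfaces as [-be] and [-pe], depending on the final segment of the stem.
The 1SG.POSS suffix, which begins with [b], is invariant after every stem; so [b] is not altered by any rule here.
The NMLZ suffix is therefore /-pe/ underlyingly, with post-nasal voicing: voiceless stops become voiced after a nasal.
After 'water', which ends in a nasal, the suffix surfaces as [-be], giving [zombe].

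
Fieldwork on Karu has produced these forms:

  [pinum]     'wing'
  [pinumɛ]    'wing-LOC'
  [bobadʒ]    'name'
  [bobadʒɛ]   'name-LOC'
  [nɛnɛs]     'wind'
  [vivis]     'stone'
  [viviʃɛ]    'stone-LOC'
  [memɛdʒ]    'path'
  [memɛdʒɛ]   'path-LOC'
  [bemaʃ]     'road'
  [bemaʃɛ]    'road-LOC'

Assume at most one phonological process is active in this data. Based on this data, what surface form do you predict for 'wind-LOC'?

[nɛnɛʃɛ]

In [vivis] and [viviʃɛ] the final segment of 'stone' alternates: [s] ~ [ʃ].
The stem 'road' ([bemaʃ], [bemaʃɛ]) shows [ʃ] unchanged in both environments, so [ʃ] cannot be basic with [s] derived in isolation.
The alternation reflects palatalization before a front vowel: /s/ becomes palato-alveolar [ʃ] before a front vowel. /s/ is underlying.
From [nɛnɛs] the stem 'wind' is /nɛnɛs/; before a front vowel this yields [nɛnɛʃɛ].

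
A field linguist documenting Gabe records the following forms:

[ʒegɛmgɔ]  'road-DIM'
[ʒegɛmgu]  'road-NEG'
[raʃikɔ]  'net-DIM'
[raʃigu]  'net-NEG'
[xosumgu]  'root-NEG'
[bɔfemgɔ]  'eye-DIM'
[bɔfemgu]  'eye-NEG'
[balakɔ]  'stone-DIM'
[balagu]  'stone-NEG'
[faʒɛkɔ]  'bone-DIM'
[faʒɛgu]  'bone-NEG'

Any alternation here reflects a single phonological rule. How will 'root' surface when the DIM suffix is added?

The DIM suffix surfaces as [-gɔ] and [-kɔ], depending on the final segment of the stem.
By contrast the NEG suffix keeps its initial [g] throughout — that segment must be underlying.
So the underlying form is /-kɔ/, and voiceless stops become voiced after a nasal.
After 'root', which ends in a nasal, the suffix surfaces as [-gɔ], giving [xosumgɔ].

[xosumgɔ]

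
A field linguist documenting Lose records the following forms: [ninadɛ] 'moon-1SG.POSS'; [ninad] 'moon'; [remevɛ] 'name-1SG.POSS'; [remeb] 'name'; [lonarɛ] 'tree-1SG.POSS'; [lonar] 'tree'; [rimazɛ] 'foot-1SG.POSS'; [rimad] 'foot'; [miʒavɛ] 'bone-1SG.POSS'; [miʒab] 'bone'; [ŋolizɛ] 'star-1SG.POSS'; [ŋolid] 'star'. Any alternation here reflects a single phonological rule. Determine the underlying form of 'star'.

/ŋoliz/

In [ŋolizɛ] and [ŋolid] the final segment of 'star' alternates: [z] ~ [d].
Compare 'moon', with invariant [d] in [ninadɛ] and [ninad]: an analysis with underlying /d/ and a rule producing [z] before the 1SG.POSS suffix would wrongly predict alternation here too.
The alternation reflects word-final hardening: voiced fricatives become stops word-finally. /z/ is underlying.
The underlying form of 'star' is therefore /ŋoliz/.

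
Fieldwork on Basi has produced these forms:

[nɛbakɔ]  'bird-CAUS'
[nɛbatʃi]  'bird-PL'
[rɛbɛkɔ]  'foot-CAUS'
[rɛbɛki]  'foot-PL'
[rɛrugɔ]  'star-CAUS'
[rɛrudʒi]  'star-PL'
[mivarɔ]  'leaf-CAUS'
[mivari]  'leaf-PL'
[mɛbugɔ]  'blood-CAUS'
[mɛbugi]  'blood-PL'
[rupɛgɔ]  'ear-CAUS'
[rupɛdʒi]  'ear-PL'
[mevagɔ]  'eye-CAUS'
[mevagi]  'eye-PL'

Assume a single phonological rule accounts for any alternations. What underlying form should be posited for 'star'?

The root 'star' surfaces as [rɛrugɔ] and [rɛrudʒi], with a stem-final [g] ~ [dʒ] alternation.
But 'eye' keeps [g] in both environments ([mevagɔ], [mevagi]), so there is no rule changing /g/ to [dʒ] before the PL suffix.
Therefore /dʒ/ is basic and [g] is derived by depalatalization (palato-alveolar /tʃ/ and /dʒ/ become [k] and [g] when no front vowel follows).
So 'star' = /rɛrudʒ/.

/rɛrudʒ/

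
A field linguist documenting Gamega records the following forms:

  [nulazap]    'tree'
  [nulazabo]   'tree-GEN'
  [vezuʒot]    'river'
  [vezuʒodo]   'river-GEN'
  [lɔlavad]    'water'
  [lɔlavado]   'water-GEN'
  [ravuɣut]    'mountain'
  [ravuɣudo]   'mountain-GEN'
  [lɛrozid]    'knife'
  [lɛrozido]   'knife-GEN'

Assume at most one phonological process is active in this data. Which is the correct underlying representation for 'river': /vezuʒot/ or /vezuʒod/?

The root 'river' surfaces as [vezuʒot] and [vezuʒodo], with a stem-final [t] ~ [d] alternation.
If /d/ were underlying and a rule turned it into [t] in isolation, 'knife' would also alternate; but it has [d] in both [lɛrozid] and [lɛrozido].
The alternation reflects intervocalic voicing: voiceless stops become voiced between vowels. /t/ is underlying.

/vezuʒot/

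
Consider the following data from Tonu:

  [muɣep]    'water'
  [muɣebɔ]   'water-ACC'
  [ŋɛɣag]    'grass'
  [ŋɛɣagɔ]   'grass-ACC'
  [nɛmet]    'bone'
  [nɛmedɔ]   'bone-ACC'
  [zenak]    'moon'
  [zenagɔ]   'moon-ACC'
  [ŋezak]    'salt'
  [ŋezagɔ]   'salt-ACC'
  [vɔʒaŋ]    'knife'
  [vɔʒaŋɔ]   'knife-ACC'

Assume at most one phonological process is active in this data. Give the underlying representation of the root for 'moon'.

The stem for 'moon' ends in [k] in [zenak] but [g] in [zenagɔ].
If /g/ were underlying and a rule turned it into [k] in isolation, 'grass' would also alternate; but it has [g] in both [ŋɛɣag] and [ŋɛɣagɔ].
The underlying segment must be /k/; voiceless stops become voiced between vowels, yielding [g] there.

/zenak/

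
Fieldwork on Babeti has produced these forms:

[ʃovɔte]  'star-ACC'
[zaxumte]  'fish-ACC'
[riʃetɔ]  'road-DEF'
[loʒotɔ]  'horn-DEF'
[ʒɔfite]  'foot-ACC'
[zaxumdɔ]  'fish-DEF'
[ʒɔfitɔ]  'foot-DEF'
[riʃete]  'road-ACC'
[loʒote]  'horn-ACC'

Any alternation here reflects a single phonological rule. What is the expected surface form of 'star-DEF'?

The DEF morpheme has two allomorphs, [-dɔ] and [-tɔ].
By contrast the ACC suffix keeps its initial [t] throughout — that segment must be underlying.
The DEF suffix is therefore /-dɔ/ underlyingly, with post-vocalic devoicing: voiced stops become voiceless after a vowel.
After 'star', which ends in a vowel, the suffix surfaces as [-tɔ], giving [ʃovɔtɔ].

[ʃovɔtɔ]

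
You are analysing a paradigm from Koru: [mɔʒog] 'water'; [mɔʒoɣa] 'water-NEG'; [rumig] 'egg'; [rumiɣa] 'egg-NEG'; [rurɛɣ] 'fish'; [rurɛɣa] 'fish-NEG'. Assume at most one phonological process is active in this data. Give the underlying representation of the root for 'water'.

The root 'water' surfaces as [mɔʒog] and [mɔʒoɣa], with a stem-final [g] ~ [ɣ] alternation.
The stem 'fish' ([rurɛɣ], [rurɛɣa]) shows [ɣ] unchanged in both environments, so [ɣ] cannot be basic with [g] derived in isolation.
The alternation reflects intervocalic spirantization: voiced stops become fricatives between vowels. /g/ is underlying.

/mɔʒog/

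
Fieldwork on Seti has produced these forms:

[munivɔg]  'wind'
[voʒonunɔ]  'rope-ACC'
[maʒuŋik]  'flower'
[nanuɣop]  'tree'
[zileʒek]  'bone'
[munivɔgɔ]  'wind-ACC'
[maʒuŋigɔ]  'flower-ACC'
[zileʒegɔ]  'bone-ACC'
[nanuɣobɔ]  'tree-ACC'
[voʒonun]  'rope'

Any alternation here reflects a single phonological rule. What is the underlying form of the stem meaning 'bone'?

/zileʒek/

The stem for 'bone' ends in [g] in [zileʒegɔ] but [k] in [zileʒek].
The stem 'wind' ([munivɔgɔ], [munivɔg]) shows [g] unchanged in both environments, so [g] cannot be basic with [k] derived in isolation.
The underlying segment must be /k/; voiceless stops become voiced between vowels, yielding [g] there.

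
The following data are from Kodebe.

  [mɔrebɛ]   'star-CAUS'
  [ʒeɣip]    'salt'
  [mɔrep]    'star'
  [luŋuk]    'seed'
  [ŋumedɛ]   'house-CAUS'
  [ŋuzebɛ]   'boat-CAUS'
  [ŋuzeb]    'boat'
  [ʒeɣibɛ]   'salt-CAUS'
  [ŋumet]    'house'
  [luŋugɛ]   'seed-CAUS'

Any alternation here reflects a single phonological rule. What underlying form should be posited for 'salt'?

'salt' shows [b] ~ [p] at the end of the stem ([ʒeɣibɛ] vs [ʒeɣip]).
The stem 'boat' ([ŋuzebɛ], [ŋuzeb]) shows [b] unchanged in both environments, so [b] cannot be basic with [p] derived in isolation.
The underlying segment must be /p/; voiceless stops become voiced between vowels, yielding [b] there.

/ʒeɣip/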